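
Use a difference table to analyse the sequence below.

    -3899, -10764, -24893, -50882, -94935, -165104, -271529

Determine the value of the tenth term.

First differences: -6865 , -14129 , -25989 , -44053 , -70169 , -106425
Second differences: -7264 , -11860 , -18064 , -26116 , -36256
Third differences: -4596 , -6204 , -8052 , -10140
Fourth differences: -1608 , -1848 , -2088
Fifth differences: -240 , -240
The fifth differences are constant (-240).
-2088 − 240 = -2328;  -10140 − 2328 = -12468;  -36256 − 12468 = -48724;  -106425 − 48724 = -155149;  -271529 − 155149 = -426678
-2328 − 240 = -2568;  -12468 − 2568 = -15036;  -48724 − 15036 = -63760;  -155149 − 63760 = -218909;  -426678 − 218909 = -645587
-2568 − 240 = -2808;  -15036 − 2808 = -17844;  -63760 − 17844 = -81604;  -218909 − 81604 = -300513;  -645587 − 300513 = -946100

-946100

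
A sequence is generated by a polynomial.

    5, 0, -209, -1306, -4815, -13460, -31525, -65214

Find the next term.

First differences: -5 , -209 , -1097 , -3509 , -8645 , -18065 , -33689
Second differences: -204 , -888 , -2412 , -5136 , -9420 , -15624
Third differences: -684 , -1524 , -2724 , -4284 , -6204
Fourth differences: -840 , -1200 , -1560 , -1920
Fifth differences: -360 , -360 , -360
Constant fifth difference = -360, so extend:
-1920 − 360 = -2280;  -6204 − 2280 = -8484;  -15624 − 8484 = -24108;  -33689 − 24108 = -57797;  -65214 − 57797 = -123011

-123011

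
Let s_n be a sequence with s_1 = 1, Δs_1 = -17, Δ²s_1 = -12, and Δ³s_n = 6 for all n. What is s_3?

-45

Build the table forward from the leading diagonal:
Third differences: 6  6  6
Second differences: -12  -6  0
First differences: -17  -29  -35
s: 1  -16  -45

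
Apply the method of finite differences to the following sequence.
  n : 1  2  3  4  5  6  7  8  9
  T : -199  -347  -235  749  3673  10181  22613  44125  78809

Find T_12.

-148 , 112 , 984 , 2924 , 6508 , 12432 , 21512 , 34684
260 , 872 , 1940 , 3584 , 5924 , 9080 , 13172
612 , 1068 , 1644 , 2340 , 3156 , 4092
456 , 576 , 696 , 816 , 936
120 , 120 , 120 , 120
Fifth differences constant at 120.
936 + 120 = 1056;  4092 + 1056 = 5148;  13172 + 5148 = 18320;  34684 + 18320 = 53004;  78809 + 53004 = 131813
1056 + 120 = 1176;  5148 + 1176 = 6324;  18320 + 6324 = 24644;  53004 + 24644 = 77648;  131813 + 77648 = 209461
1176 + 120 = 1296;  6324 + 1296 = 7620;  24644 + 7620 = 32264;  77648 + 32264 = 109912;  209461 + 109912 = 319373

319373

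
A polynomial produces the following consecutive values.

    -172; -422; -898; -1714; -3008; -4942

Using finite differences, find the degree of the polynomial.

4

D1: -250, -476, -816, -1294, -1934
D2: -226, -340, -478, -640
D3: -114, -138, -162
D4: -24, -24
The fourth differences are constant, so the polynomial has degree 4.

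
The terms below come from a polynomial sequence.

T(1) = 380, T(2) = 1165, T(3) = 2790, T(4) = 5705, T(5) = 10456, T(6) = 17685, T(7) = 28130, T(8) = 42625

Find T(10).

Δ: 785, 1625, 2915, 4751, 7229, 10445, 14495
Δ²: 840, 1290, 1836, 2478, 3216, 4050
Δ³: 450, 546, 642, 738, 834
Δ⁴: 96, 96, 96, 96
Constant fourth difference = 96, so extend:
834 + 96 = 930;  4050 + 930 = 4980;  14495 + 4980 = 19475;  42625 + 19475 = 62100
930 + 96 = 1026;  4980 + 1026 = 6006;  19475 + 6006 = 25481;  62100 + 25481 = 87581

87581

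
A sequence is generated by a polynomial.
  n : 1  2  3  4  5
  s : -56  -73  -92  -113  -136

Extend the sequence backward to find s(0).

Δ: -17  -19  -21  -23
Δ²: -2  -2  -2
The second differences are constant at -2.
Work back: -17 + 2 = -15;  -56 + 15 = -41

-41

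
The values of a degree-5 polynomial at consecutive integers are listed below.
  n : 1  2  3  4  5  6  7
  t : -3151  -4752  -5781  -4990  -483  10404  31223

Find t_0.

Δ: -1601  -1029  791  4507  10887  20819
Δ²: 572  1820  3716  6380  9932
Δ³: 1248  1896  2664  3552
Δ⁴: 648  768  888
Δ⁵: 120  120
The fifth differences are constant at 120.
Work back: 648 − 120 = 528;  1248 − 528 = 720;  572 − 720 = -148;  -1601 + 148 = -1453;  -3151 + 1453 = -1698

-1698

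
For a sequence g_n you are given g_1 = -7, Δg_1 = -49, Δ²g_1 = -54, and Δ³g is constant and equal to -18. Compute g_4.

Build the table forward from the leading diagonal:
Third differences: -18  -18  -18  -18
Second differences: -54  -72  -90  -108
First differences: -49  -103  -175  -265
g: -7  -56  -159  -334

-334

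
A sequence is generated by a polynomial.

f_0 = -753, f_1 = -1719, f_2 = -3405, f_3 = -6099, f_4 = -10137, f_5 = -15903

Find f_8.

First differences: -966  -1686  -2694  -4038  -5766
Second differences: -720  -1008  -1344  -1728
Third differences: -288  -336  -384
Fourth differences: -48  -48
The fourth differences are constant (-48).
-384 − 48 = -432;  -1728 − 432 = -2160;  -5766 − 2160 = -7926;  -15903 − 7926 = -23829
-432 − 48 = -480;  -2160 − 480 = -2640;  -7926 − 2640 = -10566;  -23829 − 10566 = -34395
-480 − 48 = -528;  -2640 − 528 = -3168;  -10566 − 3168 = -13734;  -34395 − 13734 = -48129

-48129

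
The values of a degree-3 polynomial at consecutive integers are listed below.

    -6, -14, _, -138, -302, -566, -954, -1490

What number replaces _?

-50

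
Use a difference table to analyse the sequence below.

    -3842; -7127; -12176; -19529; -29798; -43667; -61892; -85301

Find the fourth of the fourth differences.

-72

First differences: -3285, -5049, -7353, -10269, -13869, -18225, -23409
Second differences: -1764, -2304, -2916, -3600, -4356, -5184
Third differences: -540, -612, -684, -756, -828
Fourth differences: -72, -72, -72, -72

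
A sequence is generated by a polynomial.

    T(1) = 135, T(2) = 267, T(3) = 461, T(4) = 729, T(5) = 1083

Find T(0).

53

132, 194, 268, 354
62, 74, 86
12, 12
The third differences are constant at 12.
Work back: 62 − 12 = 50;  132 − 50 = 82;  135 − 82 = 53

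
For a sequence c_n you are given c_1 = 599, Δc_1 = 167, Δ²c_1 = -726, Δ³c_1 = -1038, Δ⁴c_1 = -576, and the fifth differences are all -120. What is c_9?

Build the table forward from the leading diagonal:
Δ⁵: -120, -120, -120, -120, -120, -120, -120, -120, -120
Δ⁴: -576, -696, -816, -936, -1056, -1176, -1296, -1416, -1536
Δ³: -1038, -1614, -2310, -3126, -4062, -5118, -6294, -7590, -9006
Δ²: -726, -1764, -3378, -5688, -8814, -12876, -17994, -24288, -31878
Δ: 167, -559, -2323, -5701, -11389, -20203, -33079, -51073, -75361
c: 599, 766, 207, -2116, -7817, -19206, -39409, -72488, -123561

-123561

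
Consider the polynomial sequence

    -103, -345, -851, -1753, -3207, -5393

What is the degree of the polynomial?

4

Δ: -242, -506, -902, -1454, -2186
Δ²: -264, -396, -552, -732
Δ³: -132, -156, -180
Δ⁴: -24, -24
The fourth differences are constant, so the polynomial has degree 4.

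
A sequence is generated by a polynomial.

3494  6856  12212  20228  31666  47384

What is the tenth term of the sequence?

3362 , 5356 , 8016 , 11438 , 15718
1994 , 2660 , 3422 , 4280
666 , 762 , 858
96 , 96
The fourth differences are constant (96).
858 + 96 = 954;  4280 + 954 = 5234;  15718 + 5234 = 20952;  47384 + 20952 = 68336
954 + 96 = 1050;  5234 + 1050 = 6284;  20952 + 6284 = 27236;  68336 + 27236 = 95572
1050 + 96 = 1146;  6284 + 1146 = 7430;  27236 + 7430 = 34666;  95572 + 34666 = 130238
1146 + 96 = 1242;  7430 + 1242 = 8672;  34666 + 8672 = 43338;  130238 + 43338 = 173576

173576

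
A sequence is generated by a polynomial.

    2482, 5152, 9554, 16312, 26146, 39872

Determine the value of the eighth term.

First differences: 2670  4402  6758  9834  13726
Second differences: 1732  2356  3076  3892
Third differences: 624  720  816
Fourth differences: 96  96
Constant fourth difference = 96, so extend:
816 + 96 = 912;  3892 + 912 = 4804;  13726 + 4804 = 18530;  39872 + 18530 = 58402
912 + 96 = 1008;  4804 + 1008 = 5812;  18530 + 5812 = 24342;  58402 + 24342 = 82744

82744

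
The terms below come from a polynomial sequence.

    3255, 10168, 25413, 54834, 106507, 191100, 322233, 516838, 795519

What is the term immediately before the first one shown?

D1: 6913  15245  29421  51673  84593  131133  194605  278681
D2: 8332  14176  22252  32920  46540  63472  84076
D3: 5844  8076  10668  13620  16932  20604
D4: 2232  2592  2952  3312  3672
D5: 360  360  360  360
The fifth differences are constant at 360.
Work back: 2232 − 360 = 1872;  5844 − 1872 = 3972;  8332 − 3972 = 4360;  6913 − 4360 = 2553;  3255 − 2553 = 702

702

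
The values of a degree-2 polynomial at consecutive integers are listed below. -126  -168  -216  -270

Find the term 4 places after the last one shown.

-546

D1: -42, -48, -54
D2: -6, -6
Constant second difference = -6, so extend:
-54 − 6 = -60;  -270 − 60 = -330
-60 − 6 = -66;  -330 − 66 = -396
-66 − 6 = -72;  -396 − 72 = -468
-72 − 6 = -78;  -468 − 78 = -546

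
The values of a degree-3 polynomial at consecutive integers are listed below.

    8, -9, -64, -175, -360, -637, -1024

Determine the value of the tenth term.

-3025

First differences: -17 , -55 , -111 , -185 , -277 , -387
Second differences: -38 , -56 , -74 , -92 , -110
Third differences: -18 , -18 , -18 , -18
Constant third difference = -18, so extend:
-110 − 18 = -128;  -387 − 128 = -515;  -1024 − 515 = -1539
-128 − 18 = -146;  -515 − 146 = -661;  -1539 − 661 = -2200
-146 − 18 = -164;  -661 − 164 = -825;  -2200 − 825 = -3025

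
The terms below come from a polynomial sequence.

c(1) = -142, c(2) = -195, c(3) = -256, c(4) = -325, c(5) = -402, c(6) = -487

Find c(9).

-790

-53, -61, -69, -77, -85
-8, -8, -8, -8
Constant second difference = -8, so extend:
-85 − 8 = -93;  -487 − 93 = -580
-93 − 8 = -101;  -580 − 101 = -681
-101 − 8 = -109;  -681 − 109 = -790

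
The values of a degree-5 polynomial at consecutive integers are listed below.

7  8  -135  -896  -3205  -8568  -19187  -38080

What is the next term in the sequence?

-69201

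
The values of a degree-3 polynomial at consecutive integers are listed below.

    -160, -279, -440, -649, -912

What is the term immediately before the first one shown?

First differences: -119, -161, -209, -263
Second differences: -42, -48, -54
Third differences: -6, -6
The third differences are constant at -6.
Work back: -42 + 6 = -36;  -119 + 36 = -83;  -160 + 83 = -77

-77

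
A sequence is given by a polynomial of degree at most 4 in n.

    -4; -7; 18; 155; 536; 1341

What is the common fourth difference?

48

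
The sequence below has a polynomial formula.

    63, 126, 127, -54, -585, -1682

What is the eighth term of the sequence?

D1: 63  1  -181  -531  -1097
D2: -62  -182  -350  -566
D3: -120  -168  -216
D4: -48  -48
Fourth differences constant at -48.
-216 − 48 = -264;  -566 − 264 = -830;  -1097 − 830 = -1927;  -1682 − 1927 = -3609
-264 − 48 = -312;  -830 − 312 = -1142;  -1927 − 1142 = -3069;  -3609 − 3069 = -6678

-6678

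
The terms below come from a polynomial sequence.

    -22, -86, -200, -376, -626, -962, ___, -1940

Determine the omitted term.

-1396

Using the first 6 terms:
-64  -114  -176  -250  -336
-50  -62  -74  -86
-12  -12  -12
Constant third difference = -12.
Extend forward: -86 − 12 = -98;  -336 − 98 = -434;  -962 − 434 = -1396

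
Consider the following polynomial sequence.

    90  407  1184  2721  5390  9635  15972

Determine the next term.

Δ: 317, 777, 1537, 2669, 4245, 6337
Δ²: 460, 760, 1132, 1576, 2092
Δ³: 300, 372, 444, 516
Δ⁴: 72, 72, 72
The fourth differences are constant (72).
516 + 72 = 588;  2092 + 588 = 2680;  6337 + 2680 = 9017;  15972 + 9017 = 24989

24989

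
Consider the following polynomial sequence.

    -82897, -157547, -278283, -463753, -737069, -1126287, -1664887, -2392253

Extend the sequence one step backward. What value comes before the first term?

-39669

D1: -74650, -120736, -185470, -273316, -389218, -538600, -727366
D2: -46086, -64734, -87846, -115902, -149382, -188766
D3: -18648, -23112, -28056, -33480, -39384
D4: -4464, -4944, -5424, -5904
D5: -480, -480, -480
The fifth differences are constant at -480.
Work back: -4464 + 480 = -3984;  -18648 + 3984 = -14664;  -46086 + 14664 = -31422;  -74650 + 31422 = -43228;  -82897 + 43228 = -39669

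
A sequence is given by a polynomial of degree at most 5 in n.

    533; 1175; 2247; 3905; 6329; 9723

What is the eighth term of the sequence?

20357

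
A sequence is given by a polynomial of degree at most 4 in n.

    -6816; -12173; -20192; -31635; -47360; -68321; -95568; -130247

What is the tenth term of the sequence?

-226965

Δ: -5357, -8019, -11443, -15725, -20961, -27247, -34679
Δ²: -2662, -3424, -4282, -5236, -6286, -7432
Δ³: -762, -858, -954, -1050, -1146
Δ⁴: -96, -96, -96, -96
The fourth differences are constant (-96).
-1146 − 96 = -1242;  -7432 − 1242 = -8674;  -34679 − 8674 = -43353;  -130247 − 43353 = -173600
-1242 − 96 = -1338;  -8674 − 1338 = -10012;  -43353 − 10012 = -53365;  -173600 − 53365 = -226965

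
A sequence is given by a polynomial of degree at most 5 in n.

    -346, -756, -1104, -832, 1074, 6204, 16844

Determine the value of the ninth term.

67998

Δ: -410, -348, 272, 1906, 5130, 10640
Δ²: 62, 620, 1634, 3224, 5510
Δ³: 558, 1014, 1590, 2286
Δ⁴: 456, 576, 696
Δ⁵: 120, 120
Constant fifth difference = 120, so extend:
696 + 120 = 816;  2286 + 816 = 3102;  5510 + 3102 = 8612;  10640 + 8612 = 19252;  16844 + 19252 = 36096
816 + 120 = 936;  3102 + 936 = 4038;  8612 + 4038 = 12650;  19252 + 12650 = 31902;  36096 + 31902 = 67998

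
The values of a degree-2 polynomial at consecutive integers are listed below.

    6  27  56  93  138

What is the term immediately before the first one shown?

-7

D1: 21, 29, 37, 45
D2: 8, 8, 8
The second differences are constant at 8.
Work back: 21 − 8 = 13;  6 − 13 = -7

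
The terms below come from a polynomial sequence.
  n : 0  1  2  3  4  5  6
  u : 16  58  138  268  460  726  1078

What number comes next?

D1: 42, 80, 130, 192, 266, 352
D2: 38, 50, 62, 74, 86
D3: 12, 12, 12, 12
Constant third difference = 12, so extend:
86 + 12 = 98;  352 + 98 = 450;  1078 + 450 = 1528

1528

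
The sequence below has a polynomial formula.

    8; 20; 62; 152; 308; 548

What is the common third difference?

Δ: 12, 42, 90, 156, 240
Δ²: 30, 48, 66, 84
Δ³: 18, 18, 18

18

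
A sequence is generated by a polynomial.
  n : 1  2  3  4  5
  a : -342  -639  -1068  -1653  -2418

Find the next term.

Δ: -297  -429  -585  -765
Δ²: -132  -156  -180
Δ³: -24  -24
Constant third difference = -24, so extend:
-180 − 24 = -204;  -765 − 204 = -969;  -2418 − 969 = -3387

-3387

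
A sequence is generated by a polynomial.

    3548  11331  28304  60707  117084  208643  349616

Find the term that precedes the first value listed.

First differences: 7783  16973  32403  56377  91559  140973
Second differences: 9190  15430  23974  35182  49414
Third differences: 6240  8544  11208  14232
Fourth differences: 2304  2664  3024
Fifth differences: 360  360
The fifth differences are constant at 360.
Work back: 2304 − 360 = 1944;  6240 − 1944 = 4296;  9190 − 4296 = 4894;  7783 − 4894 = 2889;  3548 − 2889 = 659

659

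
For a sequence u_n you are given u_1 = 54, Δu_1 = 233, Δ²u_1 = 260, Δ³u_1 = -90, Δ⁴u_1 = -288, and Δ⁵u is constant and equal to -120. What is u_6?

1359

Build the table forward from the leading diagonal:
Fifth differences: -120  -120  -120  -120  -120  -120
Fourth differences: -288  -408  -528  -648  -768  -888
Third differences: -90  -378  -786  -1314  -1962  -2730
Second differences: 260  170  -208  -994  -2308  -4270
First differences: 233  493  663  455  -539  -2847
u: 54  287  780  1443  1898  1359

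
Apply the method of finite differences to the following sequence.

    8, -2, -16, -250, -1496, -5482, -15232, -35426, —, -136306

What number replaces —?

Using the first 8 terms:
D1: -10  -14  -234  -1246  -3986  -9750  -20194
D2: -4  -220  -1012  -2740  -5764  -10444
D3: -216  -792  -1728  -3024  -4680
D4: -576  -936  -1296  -1656
D5: -360  -360  -360
Constant fifth difference = -360.
Extend forward: -1656 − 360 = -2016;  -4680 − 2016 = -6696;  -10444 − 6696 = -17140;  -20194 − 17140 = -37334;  -35426 − 37334 = -72760

-72760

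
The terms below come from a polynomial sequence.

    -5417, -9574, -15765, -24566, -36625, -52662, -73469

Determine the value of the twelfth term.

-281814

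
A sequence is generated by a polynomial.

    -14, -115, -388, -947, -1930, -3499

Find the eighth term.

-9163

D1: -101 , -273 , -559 , -983 , -1569
D2: -172 , -286 , -424 , -586
D3: -114 , -138 , -162
D4: -24 , -24
Fourth differences constant at -24.
-162 − 24 = -186;  -586 − 186 = -772;  -1569 − 772 = -2341;  -3499 − 2341 = -5840
-186 − 24 = -210;  -772 − 210 = -982;  -2341 − 982 = -3323;  -5840 − 3323 = -9163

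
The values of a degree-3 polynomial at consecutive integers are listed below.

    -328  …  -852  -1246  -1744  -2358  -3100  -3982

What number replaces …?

Using the last 6 terms:
D1: -394, -498, -614, -742, -882
D2: -104, -116, -128, -140
D3: -12, -12, -12
Constant third difference = -12.
Extend backward: -104 + 12 = -92;  -394 + 92 = -302;  -852 + 302 = -550

-550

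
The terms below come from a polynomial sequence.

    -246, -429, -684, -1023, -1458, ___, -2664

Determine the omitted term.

Using the first 5 terms:
D1: -183, -255, -339, -435
D2: -72, -84, -96
D3: -12, -12
Constant third difference = -12.
Extend forward: -96 − 12 = -108;  -435 − 108 = -543;  -1458 − 543 = -2001

-2001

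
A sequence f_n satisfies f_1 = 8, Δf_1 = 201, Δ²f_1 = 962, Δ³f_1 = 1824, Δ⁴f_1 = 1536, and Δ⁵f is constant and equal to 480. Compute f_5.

Build the table forward from the leading diagonal:
Δ⁵: 480  480  480  480  480
Δ⁴: 1536  2016  2496  2976  3456
Δ³: 1824  3360  5376  7872  10848
Δ²: 962  2786  6146  11522  19394
Δ: 201  1163  3949  10095  21617
f: 8  209  1372  5321  15416

15416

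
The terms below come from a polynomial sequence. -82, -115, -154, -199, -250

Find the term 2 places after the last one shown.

-370

D1: -33 , -39 , -45 , -51
D2: -6 , -6 , -6
The second differences are constant (-6).
-51 − 6 = -57;  -250 − 57 = -307
-57 − 6 = -63;  -307 − 63 = -370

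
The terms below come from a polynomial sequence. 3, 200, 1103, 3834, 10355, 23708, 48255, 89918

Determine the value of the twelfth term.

614210

197, 903, 2731, 6521, 13353, 24547, 41663
706, 1828, 3790, 6832, 11194, 17116
1122, 1962, 3042, 4362, 5922
840, 1080, 1320, 1560
240, 240, 240
Fifth differences constant at 240.
1560 + 240 = 1800;  5922 + 1800 = 7722;  17116 + 7722 = 24838;  41663 + 24838 = 66501;  89918 + 66501 = 156419
1800 + 240 = 2040;  7722 + 2040 = 9762;  24838 + 9762 = 34600;  66501 + 34600 = 101101;  156419 + 101101 = 257520
2040 + 240 = 2280;  9762 + 2280 = 12042;  34600 + 12042 = 46642;  101101 + 46642 = 147743;  257520 + 147743 = 405263
2280 + 240 = 2520;  12042 + 2520 = 14562;  46642 + 14562 = 61204;  147743 + 61204 = 208947;  405263 + 208947 = 614210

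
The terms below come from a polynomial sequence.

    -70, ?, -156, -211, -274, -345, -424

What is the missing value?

Using the last 5 terms:
-55, -63, -71, -79
-8, -8, -8
Constant second difference = -8.
Extend backward: -55 + 8 = -47;  -156 + 47 = -109

-109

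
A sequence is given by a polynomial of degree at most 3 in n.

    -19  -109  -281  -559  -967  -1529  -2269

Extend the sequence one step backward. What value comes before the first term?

D1: -90  -172  -278  -408  -562  -740
D2: -82  -106  -130  -154  -178
D3: -24  -24  -24  -24
The third differences are constant at -24.
Work back: -82 + 24 = -58;  -90 + 58 = -32;  -19 + 32 = 13

13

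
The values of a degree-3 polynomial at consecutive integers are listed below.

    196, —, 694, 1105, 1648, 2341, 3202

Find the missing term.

Using the last 5 terms:
Δ: 411  543  693  861
Δ²: 132  150  168
Δ³: 18  18
Constant third difference = 18.
Extend backward: 132 − 18 = 114;  411 − 114 = 297;  694 − 297 = 397

397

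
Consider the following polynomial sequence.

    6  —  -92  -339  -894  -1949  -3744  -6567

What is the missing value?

-9

Using the last 6 terms:
Δ: -247  -555  -1055  -1795  -2823
Δ²: -308  -500  -740  -1028
Δ³: -192  -240  -288
Δ⁴: -48  -48
Constant fourth difference = -48.
Extend backward: -192 + 48 = -144;  -308 + 144 = -164;  -247 + 164 = -83;  -92 + 83 = -9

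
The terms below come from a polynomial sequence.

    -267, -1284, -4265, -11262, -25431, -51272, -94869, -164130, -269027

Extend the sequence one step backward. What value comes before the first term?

-1017, -2981, -6997, -14169, -25841, -43597, -69261, -104897
-1964, -4016, -7172, -11672, -17756, -25664, -35636
-2052, -3156, -4500, -6084, -7908, -9972
-1104, -1344, -1584, -1824, -2064
-240, -240, -240, -240
The fifth differences are constant at -240.
Work back: -1104 + 240 = -864;  -2052 + 864 = -1188;  -1964 + 1188 = -776;  -1017 + 776 = -241;  -267 + 241 = -26

-26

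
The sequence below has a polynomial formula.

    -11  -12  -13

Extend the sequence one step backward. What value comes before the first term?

Δ: -1  -1
The first differences are constant at -1.
Work back: -11 + 1 = -10

-10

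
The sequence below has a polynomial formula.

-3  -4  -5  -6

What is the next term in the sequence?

-1  -1  -1
First differences constant at -1.
-6 − 1 = -7

-7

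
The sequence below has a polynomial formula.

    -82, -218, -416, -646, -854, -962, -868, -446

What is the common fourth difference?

24

Δ: -136, -198, -230, -208, -108, 94, 422
Δ²: -62, -32, 22, 100, 202, 328
Δ³: 30, 54, 78, 102, 126
Δ⁴: 24, 24, 24, 24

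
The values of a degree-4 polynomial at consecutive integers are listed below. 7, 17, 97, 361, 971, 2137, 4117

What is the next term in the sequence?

Δ: 10, 80, 264, 610, 1166, 1980
Δ²: 70, 184, 346, 556, 814
Δ³: 114, 162, 210, 258
Δ⁴: 48, 48, 48
The fourth differences are constant (48).
258 + 48 = 306;  814 + 306 = 1120;  1980 + 1120 = 3100;  4117 + 3100 = 7217

7217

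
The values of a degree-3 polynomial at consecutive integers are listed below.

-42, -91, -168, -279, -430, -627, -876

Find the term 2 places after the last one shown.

-1554

-49, -77, -111, -151, -197, -249
-28, -34, -40, -46, -52
-6, -6, -6, -6
Constant third difference = -6, so extend:
-52 − 6 = -58;  -249 − 58 = -307;  -876 − 307 = -1183
-58 − 6 = -64;  -307 − 64 = -371;  -1183 − 371 = -1554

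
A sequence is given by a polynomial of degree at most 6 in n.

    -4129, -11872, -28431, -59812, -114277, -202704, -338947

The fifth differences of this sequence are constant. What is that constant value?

-360

First differences: -7743, -16559, -31381, -54465, -88427, -136243
Second differences: -8816, -14822, -23084, -33962, -47816
Third differences: -6006, -8262, -10878, -13854
Fourth differences: -2256, -2616, -2976
Fifth differences: -360, -360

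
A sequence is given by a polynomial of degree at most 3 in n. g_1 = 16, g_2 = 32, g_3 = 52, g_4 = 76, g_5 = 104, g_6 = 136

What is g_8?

212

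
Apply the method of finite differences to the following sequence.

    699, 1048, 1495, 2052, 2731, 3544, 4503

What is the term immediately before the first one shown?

436

Δ: 349, 447, 557, 679, 813, 959
Δ²: 98, 110, 122, 134, 146
Δ³: 12, 12, 12, 12
The third differences are constant at 12.
Work back: 98 − 12 = 86;  349 − 86 = 263;  699 − 263 = 436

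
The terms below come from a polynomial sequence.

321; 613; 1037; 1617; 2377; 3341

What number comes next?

4533

292  424  580  760  964
132  156  180  204
24  24  24
Constant third difference = 24, so extend:
204 + 24 = 228;  964 + 228 = 1192;  3341 + 1192 = 4533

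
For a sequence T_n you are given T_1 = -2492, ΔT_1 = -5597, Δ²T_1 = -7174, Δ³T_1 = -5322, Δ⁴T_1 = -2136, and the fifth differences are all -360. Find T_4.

-46127

Build the table forward from the leading diagonal:
Δ⁵: -360, -360, -360, -360
Δ⁴: -2136, -2496, -2856, -3216
Δ³: -5322, -7458, -9954, -12810
Δ²: -7174, -12496, -19954, -29908
Δ: -5597, -12771, -25267, -45221
T: -2492, -8089, -20860, -46127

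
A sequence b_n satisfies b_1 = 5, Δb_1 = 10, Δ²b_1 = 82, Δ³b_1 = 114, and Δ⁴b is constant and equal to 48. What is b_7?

Build the table forward from the leading diagonal:
Δ⁴: 48, 48, 48, 48, 48, 48, 48
Δ³: 114, 162, 210, 258, 306, 354, 402
Δ²: 82, 196, 358, 568, 826, 1132, 1486
Δ: 10, 92, 288, 646, 1214, 2040, 3172
b: 5, 15, 107, 395, 1041, 2255, 4295

4295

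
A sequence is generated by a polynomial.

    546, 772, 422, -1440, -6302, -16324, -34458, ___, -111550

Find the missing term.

-64568

Using the first 7 terms:
226  -350  -1862  -4862  -10022  -18134
-576  -1512  -3000  -5160  -8112
-936  -1488  -2160  -2952
-552  -672  -792
-120  -120
Constant fifth difference = -120.
Extend forward: -792 − 120 = -912;  -2952 − 912 = -3864;  -8112 − 3864 = -11976;  -18134 − 11976 = -30110;  -34458 − 30110 = -64568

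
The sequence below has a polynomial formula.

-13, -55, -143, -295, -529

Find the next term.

-863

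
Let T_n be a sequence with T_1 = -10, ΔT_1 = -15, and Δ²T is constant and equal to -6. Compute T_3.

Build the table forward from the leading diagonal:
Second differences: -6  -6  -6
First differences: -15  -21  -27
T: -10  -25  -46

-46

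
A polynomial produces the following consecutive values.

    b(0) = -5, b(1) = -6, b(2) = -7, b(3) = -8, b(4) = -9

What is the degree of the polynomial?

1

Δ: -1, -1, -1, -1
The first differences are constant, so the polynomial has degree 1.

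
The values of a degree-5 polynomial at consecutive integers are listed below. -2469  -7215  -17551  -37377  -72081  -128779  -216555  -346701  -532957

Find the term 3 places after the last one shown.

-1607545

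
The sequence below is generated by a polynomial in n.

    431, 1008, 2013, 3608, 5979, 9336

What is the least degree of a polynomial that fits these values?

4

577, 1005, 1595, 2371, 3357
428, 590, 776, 986
162, 186, 210
24, 24
The fourth differences are constant, so the polynomial has degree 4.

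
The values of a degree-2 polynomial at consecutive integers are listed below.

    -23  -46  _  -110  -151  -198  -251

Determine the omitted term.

Using the last 4 terms:
Δ: -41  -47  -53
Δ²: -6  -6
Constant second difference = -6.
Extend backward: -41 + 6 = -35;  -110 + 35 = -75

-75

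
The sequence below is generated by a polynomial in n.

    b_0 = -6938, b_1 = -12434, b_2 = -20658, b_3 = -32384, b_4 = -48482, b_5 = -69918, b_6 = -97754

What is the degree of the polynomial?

Δ: -5496, -8224, -11726, -16098, -21436, -27836
Δ²: -2728, -3502, -4372, -5338, -6400
Δ³: -774, -870, -966, -1062
Δ⁴: -96, -96, -96
The fourth differences are constant, so the polynomial has degree 4.

4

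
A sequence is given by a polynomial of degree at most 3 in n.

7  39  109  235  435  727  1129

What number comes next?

First differences: 32  70  126  200  292  402
Second differences: 38  56  74  92  110
Third differences: 18  18  18  18
Constant third difference = 18, so extend:
110 + 18 = 128;  402 + 128 = 530;  1129 + 530 = 1659

1659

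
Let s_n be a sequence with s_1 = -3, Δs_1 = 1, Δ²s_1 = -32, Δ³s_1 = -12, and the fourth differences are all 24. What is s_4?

Build the table forward from the leading diagonal:
Δ⁴: 24  24  24  24
Δ³: -12  12  36  60
Δ²: -32  -44  -32  4
Δ: 1  -31  -75  -107
s: -3  -2  -33  -108

-108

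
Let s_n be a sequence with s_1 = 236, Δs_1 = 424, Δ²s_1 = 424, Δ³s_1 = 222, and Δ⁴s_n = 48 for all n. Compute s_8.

Build the table forward from the leading diagonal:
D4: 48, 48, 48, 48, 48, 48, 48, 48
D3: 222, 270, 318, 366, 414, 462, 510, 558
D2: 424, 646, 916, 1234, 1600, 2014, 2476, 2986
D1: 424, 848, 1494, 2410, 3644, 5244, 7258, 9734
s: 236, 660, 1508, 3002, 5412, 9056, 14300, 21558

21558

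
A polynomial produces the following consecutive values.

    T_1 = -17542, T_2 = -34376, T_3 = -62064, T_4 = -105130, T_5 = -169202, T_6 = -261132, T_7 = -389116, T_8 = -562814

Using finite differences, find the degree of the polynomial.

5

Δ: -16834, -27688, -43066, -64072, -91930, -127984, -173698
Δ²: -10854, -15378, -21006, -27858, -36054, -45714
Δ³: -4524, -5628, -6852, -8196, -9660
Δ⁴: -1104, -1224, -1344, -1464
Δ⁵: -120, -120, -120
The fifth differences are constant, so the polynomial has degree 5.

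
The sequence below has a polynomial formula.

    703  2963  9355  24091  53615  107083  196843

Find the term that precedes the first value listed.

115

Δ: 2260  6392  14736  29524  53468  89760
Δ²: 4132  8344  14788  23944  36292
Δ³: 4212  6444  9156  12348
Δ⁴: 2232  2712  3192
Δ⁵: 480  480
The fifth differences are constant at 480.
Work back: 2232 − 480 = 1752;  4212 − 1752 = 2460;  4132 − 2460 = 1672;  2260 − 1672 = 588;  703 − 588 = 115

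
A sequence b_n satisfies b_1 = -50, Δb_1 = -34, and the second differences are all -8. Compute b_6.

Build the table forward from the leading diagonal:
Δ²: -8, -8, -8, -8, -8, -8
Δ: -34, -42, -50, -58, -66, -74
b: -50, -84, -126, -176, -234, -300

-300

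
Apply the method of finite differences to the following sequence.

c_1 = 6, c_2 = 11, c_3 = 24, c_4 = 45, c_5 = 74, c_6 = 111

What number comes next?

156

D1: 5, 13, 21, 29, 37
D2: 8, 8, 8, 8
Second differences constant at 8.
37 + 8 = 45;  111 + 45 = 156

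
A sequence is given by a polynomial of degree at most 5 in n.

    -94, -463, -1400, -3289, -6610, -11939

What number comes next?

D1: -369 , -937 , -1889 , -3321 , -5329
D2: -568 , -952 , -1432 , -2008
D3: -384 , -480 , -576
D4: -96 , -96
Constant fourth difference = -96, so extend:
-576 − 96 = -672;  -2008 − 672 = -2680;  -5329 − 2680 = -8009;  -11939 − 8009 = -19948

-19948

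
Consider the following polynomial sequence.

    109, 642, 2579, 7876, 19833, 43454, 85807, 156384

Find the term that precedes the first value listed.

533, 1937, 5297, 11957, 23621, 42353, 70577
1404, 3360, 6660, 11664, 18732, 28224
1956, 3300, 5004, 7068, 9492
1344, 1704, 2064, 2424
360, 360, 360
The fifth differences are constant at 360.
Work back: 1344 − 360 = 984;  1956 − 984 = 972;  1404 − 972 = 432;  533 − 432 = 101;  109 − 101 = 8

8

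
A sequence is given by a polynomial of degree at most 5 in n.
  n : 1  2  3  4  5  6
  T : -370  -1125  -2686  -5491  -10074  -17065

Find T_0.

-79

First differences: -755  -1561  -2805  -4583  -6991
Second differences: -806  -1244  -1778  -2408
Third differences: -438  -534  -630
Fourth differences: -96  -96
The fourth differences are constant at -96.
Work back: -438 + 96 = -342;  -806 + 342 = -464;  -755 + 464 = -291;  -370 + 291 = -79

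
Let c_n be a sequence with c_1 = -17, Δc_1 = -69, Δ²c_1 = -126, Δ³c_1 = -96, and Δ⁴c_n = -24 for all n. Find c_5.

-1457

Build the table forward from the leading diagonal:
D4: -24  -24  -24  -24  -24
D3: -96  -120  -144  -168  -192
D2: -126  -222  -342  -486  -654
D1: -69  -195  -417  -759  -1245
c: -17  -86  -281  -698  -1457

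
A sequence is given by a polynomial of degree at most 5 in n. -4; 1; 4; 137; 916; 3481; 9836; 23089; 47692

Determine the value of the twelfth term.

First differences: 5 , 3 , 133 , 779 , 2565 , 6355 , 13253 , 24603
Second differences: -2 , 130 , 646 , 1786 , 3790 , 6898 , 11350
Third differences: 132 , 516 , 1140 , 2004 , 3108 , 4452
Fourth differences: 384 , 624 , 864 , 1104 , 1344
Fifth differences: 240 , 240 , 240 , 240
The fifth differences are constant (240).
1344 + 240 = 1584;  4452 + 1584 = 6036;  11350 + 6036 = 17386;  24603 + 17386 = 41989;  47692 + 41989 = 89681
1584 + 240 = 1824;  6036 + 1824 = 7860;  17386 + 7860 = 25246;  41989 + 25246 = 67235;  89681 + 67235 = 156916
1824 + 240 = 2064;  7860 + 2064 = 9924;  25246 + 9924 = 35170;  67235 + 35170 = 102405;  156916 + 102405 = 259321

259321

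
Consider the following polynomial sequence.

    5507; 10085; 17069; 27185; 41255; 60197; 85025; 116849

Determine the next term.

156875

Δ: 4578  6984  10116  14070  18942  24828  31824
Δ²: 2406  3132  3954  4872  5886  6996
Δ³: 726  822  918  1014  1110
Δ⁴: 96  96  96  96
The fourth differences are constant (96).
1110 + 96 = 1206;  6996 + 1206 = 8202;  31824 + 8202 = 40026;  116849 + 40026 = 156875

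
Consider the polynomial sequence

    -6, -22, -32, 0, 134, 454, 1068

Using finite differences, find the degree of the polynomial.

4

D1: -16, -10, 32, 134, 320, 614
D2: 6, 42, 102, 186, 294
D3: 36, 60, 84, 108
D4: 24, 24, 24
The fourth differences are constant, so the polynomial has degree 4.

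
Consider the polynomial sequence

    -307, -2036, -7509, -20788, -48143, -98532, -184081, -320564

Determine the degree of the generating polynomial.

D1: -1729, -5473, -13279, -27355, -50389, -85549, -136483
D2: -3744, -7806, -14076, -23034, -35160, -50934
D3: -4062, -6270, -8958, -12126, -15774
D4: -2208, -2688, -3168, -3648
D5: -480, -480, -480
The fifth differences are constant, so the polynomial has degree 5.

5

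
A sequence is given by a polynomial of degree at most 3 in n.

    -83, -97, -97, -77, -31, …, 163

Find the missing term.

Using the first 5 terms:
Δ: -14  0  20  46
Δ²: 14  20  26
Δ³: 6  6
Constant third difference = 6.
Extend forward: 26 + 6 = 32;  46 + 32 = 78;  -31 + 78 = 47

47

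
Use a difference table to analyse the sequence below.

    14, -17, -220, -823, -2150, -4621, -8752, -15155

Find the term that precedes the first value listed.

-31, -203, -603, -1327, -2471, -4131, -6403
-172, -400, -724, -1144, -1660, -2272
-228, -324, -420, -516, -612
-96, -96, -96, -96
The fourth differences are constant at -96.
Work back: -228 + 96 = -132;  -172 + 132 = -40;  -31 + 40 = 9;  14 − 9 = 5

5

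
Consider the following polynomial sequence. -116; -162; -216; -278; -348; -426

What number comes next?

First differences: -46, -54, -62, -70, -78
Second differences: -8, -8, -8, -8
The second differences are constant (-8).
-78 − 8 = -86;  -426 − 86 = -512

-512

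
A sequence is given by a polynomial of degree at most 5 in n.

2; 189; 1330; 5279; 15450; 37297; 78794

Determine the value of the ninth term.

D1: 187  1141  3949  10171  21847  41497
D2: 954  2808  6222  11676  19650
D3: 1854  3414  5454  7974
D4: 1560  2040  2520
D5: 480  480
Constant fifth difference = 480, so extend:
2520 + 480 = 3000;  7974 + 3000 = 10974;  19650 + 10974 = 30624;  41497 + 30624 = 72121;  78794 + 72121 = 150915
3000 + 480 = 3480;  10974 + 3480 = 14454;  30624 + 14454 = 45078;  72121 + 45078 = 117199;  150915 + 117199 = 268114

268114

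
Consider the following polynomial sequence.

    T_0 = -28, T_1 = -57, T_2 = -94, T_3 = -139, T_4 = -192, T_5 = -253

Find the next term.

-322

-29, -37, -45, -53, -61
-8, -8, -8, -8
Second differences constant at -8.
-61 − 8 = -69;  -253 − 69 = -322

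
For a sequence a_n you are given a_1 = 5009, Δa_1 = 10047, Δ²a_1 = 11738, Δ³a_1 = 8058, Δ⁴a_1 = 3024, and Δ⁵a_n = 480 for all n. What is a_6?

Build the table forward from the leading diagonal:
Fifth differences: 480  480  480  480  480  480
Fourth differences: 3024  3504  3984  4464  4944  5424
Third differences: 8058  11082  14586  18570  23034  27978
Second differences: 11738  19796  30878  45464  64034  87068
First differences: 10047  21785  41581  72459  117923  181957
a: 5009  15056  36841  78422  150881  268804

268804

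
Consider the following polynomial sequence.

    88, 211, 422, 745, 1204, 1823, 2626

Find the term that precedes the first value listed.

29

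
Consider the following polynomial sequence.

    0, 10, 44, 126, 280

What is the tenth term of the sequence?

2970

First differences: 10  34  82  154
Second differences: 24  48  72
Third differences: 24  24
Constant third difference = 24, so extend:
72 + 24 = 96;  154 + 96 = 250;  280 + 250 = 530
96 + 24 = 120;  250 + 120 = 370;  530 + 370 = 900
120 + 24 = 144;  370 + 144 = 514;  900 + 514 = 1414
144 + 24 = 168;  514 + 168 = 682;  1414 + 682 = 2096
168 + 24 = 192;  682 + 192 = 874;  2096 + 874 = 2970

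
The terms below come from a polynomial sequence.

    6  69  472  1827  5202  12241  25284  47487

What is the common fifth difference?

Δ: 63, 403, 1355, 3375, 7039, 13043, 22203
Δ²: 340, 952, 2020, 3664, 6004, 9160
Δ³: 612, 1068, 1644, 2340, 3156
Δ⁴: 456, 576, 696, 816
Δ⁵: 120, 120, 120

120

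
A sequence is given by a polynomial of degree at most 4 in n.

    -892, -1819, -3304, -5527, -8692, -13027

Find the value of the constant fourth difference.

-24

First differences: -927, -1485, -2223, -3165, -4335
Second differences: -558, -738, -942, -1170
Third differences: -180, -204, -228
Fourth differences: -24, -24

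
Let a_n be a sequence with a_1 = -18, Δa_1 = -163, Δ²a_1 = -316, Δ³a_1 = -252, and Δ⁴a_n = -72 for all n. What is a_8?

Build the table forward from the leading diagonal:
Fourth differences: -72  -72  -72  -72  -72  -72  -72  -72
Third differences: -252  -324  -396  -468  -540  -612  -684  -756
Second differences: -316  -568  -892  -1288  -1756  -2296  -2908  -3592
First differences: -163  -479  -1047  -1939  -3227  -4983  -7279  -10187
a: -18  -181  -660  -1707  -3646  -6873  -11856  -19135

-19135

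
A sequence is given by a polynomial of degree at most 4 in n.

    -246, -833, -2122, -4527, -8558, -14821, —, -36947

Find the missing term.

-24018

Using the first 6 terms:
-587  -1289  -2405  -4031  -6263
-702  -1116  -1626  -2232
-414  -510  -606
-96  -96
Constant fourth difference = -96.
Extend forward: -606 − 96 = -702;  -2232 − 702 = -2934;  -6263 − 2934 = -9197;  -14821 − 9197 = -24018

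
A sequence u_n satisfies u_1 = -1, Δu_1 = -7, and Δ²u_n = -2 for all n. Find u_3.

-17

Build the table forward from the leading diagonal:
D2: -2, -2, -2
D1: -7, -9, -11
u: -1, -8, -17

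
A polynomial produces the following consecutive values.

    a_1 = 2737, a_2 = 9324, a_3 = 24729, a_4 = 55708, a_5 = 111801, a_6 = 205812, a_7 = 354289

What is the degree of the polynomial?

D1: 6587, 15405, 30979, 56093, 94011, 148477
D2: 8818, 15574, 25114, 37918, 54466
D3: 6756, 9540, 12804, 16548
D4: 2784, 3264, 3744
D5: 480, 480
The fifth differences are constant, so the polynomial has degree 5.

5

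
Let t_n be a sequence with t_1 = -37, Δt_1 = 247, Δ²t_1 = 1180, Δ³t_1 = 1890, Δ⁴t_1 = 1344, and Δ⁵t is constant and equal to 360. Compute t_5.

Build the table forward from the leading diagonal:
Δ⁵: 360, 360, 360, 360, 360
Δ⁴: 1344, 1704, 2064, 2424, 2784
Δ³: 1890, 3234, 4938, 7002, 9426
Δ²: 1180, 3070, 6304, 11242, 18244
Δ: 247, 1427, 4497, 10801, 22043
t: -37, 210, 1637, 6134, 16935

16935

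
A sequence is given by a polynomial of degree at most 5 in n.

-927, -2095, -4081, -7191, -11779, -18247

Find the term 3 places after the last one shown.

-1168, -1986, -3110, -4588, -6468
-818, -1124, -1478, -1880
-306, -354, -402
-48, -48
Fourth differences constant at -48.
-402 − 48 = -450;  -1880 − 450 = -2330;  -6468 − 2330 = -8798;  -18247 − 8798 = -27045
-450 − 48 = -498;  -2330 − 498 = -2828;  -8798 − 2828 = -11626;  -27045 − 11626 = -38671
-498 − 48 = -546;  -2828 − 546 = -3374;  -11626 − 3374 = -15000;  -38671 − 15000 = -53671

-53671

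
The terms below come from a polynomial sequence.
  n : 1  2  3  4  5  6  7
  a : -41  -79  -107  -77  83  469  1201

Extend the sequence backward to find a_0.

-17

-38  -28  30  160  386  732
10  58  130  226  346
48  72  96  120
24  24  24
The fourth differences are constant at 24.
Work back: 48 − 24 = 24;  10 − 24 = -14;  -38 + 14 = -24;  -41 + 24 = -17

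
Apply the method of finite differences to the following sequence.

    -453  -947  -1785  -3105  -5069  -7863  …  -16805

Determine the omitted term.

Using the first 6 terms:
First differences: -494, -838, -1320, -1964, -2794
Second differences: -344, -482, -644, -830
Third differences: -138, -162, -186
Fourth differences: -24, -24
Constant fourth difference = -24.
Extend forward: -186 − 24 = -210;  -830 − 210 = -1040;  -2794 − 1040 = -3834;  -7863 − 3834 = -11697

-11697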